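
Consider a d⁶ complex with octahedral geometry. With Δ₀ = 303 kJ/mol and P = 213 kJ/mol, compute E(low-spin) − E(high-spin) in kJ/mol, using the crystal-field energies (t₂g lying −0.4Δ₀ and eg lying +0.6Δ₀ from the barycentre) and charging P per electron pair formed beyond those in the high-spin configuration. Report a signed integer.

-180

High-spin: t₂g⁴ eg², CFSE = -0.4Δ₀ = -121 kJ/mol.
Low-spin: t₂g⁶ eg⁰, orbital CFSE = -2.4Δ₀ = -727 kJ/mol; plus 2 excess pairs × P = +426 kJ/mol; total -301 kJ/mol.
E(LS) − E(HS) = -301 − (-121) = -180 kJ/mol.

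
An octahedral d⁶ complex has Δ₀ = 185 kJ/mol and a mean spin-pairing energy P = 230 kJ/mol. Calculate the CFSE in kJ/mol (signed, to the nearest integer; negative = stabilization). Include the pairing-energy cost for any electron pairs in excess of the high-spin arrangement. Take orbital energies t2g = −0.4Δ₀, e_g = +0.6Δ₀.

-74

With Δ₀ < P the complex is high-spin.
Filling d⁶ accordingly: t2g^4 e_g^2.
Orbital CFSE = -0.4Δ₀ = -0.4 × 185 = -74 kJ/mol.
High-spin has no excess pairs, so no pairing correction applies.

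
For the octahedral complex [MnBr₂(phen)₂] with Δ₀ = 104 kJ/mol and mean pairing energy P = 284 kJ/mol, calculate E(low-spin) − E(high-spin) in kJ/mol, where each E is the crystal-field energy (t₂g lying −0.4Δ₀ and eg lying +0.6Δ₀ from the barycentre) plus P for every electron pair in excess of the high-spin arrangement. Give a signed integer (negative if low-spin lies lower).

Ligand charges: 2×(-1) from Br⁻ and 2×(+0) from phen sum to -2; with overall charge +0, Mn is +2.
Mn is in group 7, so Mn²⁺ is d⁵ (7 − 2 = 5).
In the high-spin limit (t₂g³ eg²) the orbital term is 0.0Δ₀ = 0 kJ/mol, with no excess pairing.
Low-spin t₂g⁵ eg⁰ gives -2.0Δ₀ = -208 kJ/mol, but forming 2 extra pairs costs 2P = 568 kJ/mol, so E(LS) = -208 + 568 = 360 kJ/mol.
E(LS) − E(HS) = 360 − (0) = 360 kJ/mol.

360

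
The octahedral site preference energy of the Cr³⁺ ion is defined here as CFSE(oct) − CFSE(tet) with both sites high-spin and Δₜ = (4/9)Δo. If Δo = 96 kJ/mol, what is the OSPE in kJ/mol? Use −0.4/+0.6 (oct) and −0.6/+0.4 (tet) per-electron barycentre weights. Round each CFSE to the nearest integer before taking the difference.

-81

Cr sits in group 6; removing 3 electrons leaves Cr³⁺ with 6 − 3 = 3 d electrons.
Octahedral high-spin t₂g³ eg⁰: CFSE = -1.2 × 96 = -115 kJ/mol.
In a tetrahedral site the filling is e² t₂¹: CFSE(tet) = -0.8Δₜ = -0.8 × (4/9)(96) = -34 kJ/mol.
OSPE = CFSE(oct) − CFSE(tet) = -115 − (-34) = -81 kJ/mol.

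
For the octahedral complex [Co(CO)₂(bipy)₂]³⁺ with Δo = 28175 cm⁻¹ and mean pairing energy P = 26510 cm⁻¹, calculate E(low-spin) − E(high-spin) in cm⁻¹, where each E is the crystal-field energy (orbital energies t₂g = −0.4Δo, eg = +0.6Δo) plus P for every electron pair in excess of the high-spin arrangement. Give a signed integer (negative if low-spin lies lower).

-3330

Ligand charges: 2×(+0) from CO and 2×(+0) from bipy sum to +0; with overall charge +3, Co is +3.
Group 9 minus oxidation state +3 gives a d⁶ configuration for Co³⁺.
High-spin: t₂g⁴ eg², CFSE = -0.4Δo = -11270 cm⁻¹.
For low-spin the configuration is t₂g⁶ eg⁰: orbital energy -2.4 × 28175 = -67620 cm⁻¹, and 2 additional pairs relative to high-spin add 53020 cm⁻¹, giving -14600 cm⁻¹.
E(LS) − E(HS) = -14600 − (-11270) = -3330 cm⁻¹.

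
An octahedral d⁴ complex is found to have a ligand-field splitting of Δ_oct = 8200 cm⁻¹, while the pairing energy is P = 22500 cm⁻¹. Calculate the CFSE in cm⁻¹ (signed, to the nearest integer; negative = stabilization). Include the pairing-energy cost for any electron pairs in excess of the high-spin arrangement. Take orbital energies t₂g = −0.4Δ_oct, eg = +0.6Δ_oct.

Here Δ_oct < P (8200 < 22500), so the high-spin state is favoured.
Filling d⁴ accordingly: t₂g³ eg¹.
Orbital CFSE = -0.6Δ_oct = -0.6 × 8200 = -4920 cm⁻¹.
High-spin has no excess pairs, so no pairing correction applies.

-4920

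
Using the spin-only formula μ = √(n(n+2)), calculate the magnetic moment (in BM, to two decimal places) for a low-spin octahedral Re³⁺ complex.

2.83 BM

Re is in group 7, so Re³⁺ is d⁴ (7 − 3 = 4).
Configuration: t₂g⁴ eg⁰ → 2 unpaired electrons.
μ(spin-only) = √[2(2+2)] = √8 ≈ 2.83 BM.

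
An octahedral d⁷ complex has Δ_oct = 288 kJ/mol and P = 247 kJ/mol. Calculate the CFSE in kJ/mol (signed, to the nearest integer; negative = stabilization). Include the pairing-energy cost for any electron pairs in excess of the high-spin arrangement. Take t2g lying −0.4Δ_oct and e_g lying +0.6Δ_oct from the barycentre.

-271

Δ_oct > P, so pairing is preferred: the ground state is low-spin.
Filling d⁷ accordingly: t2g^6 e_g^1.
Orbital CFSE = -1.8Δ_oct = -1.8 × 288 = -518 kJ/mol.
Excess pairs vs high-spin: 3 − 2 = 1; pairing cost = +247 kJ/mol.
Net CFSE = -518 + 247 = -271 kJ/mol.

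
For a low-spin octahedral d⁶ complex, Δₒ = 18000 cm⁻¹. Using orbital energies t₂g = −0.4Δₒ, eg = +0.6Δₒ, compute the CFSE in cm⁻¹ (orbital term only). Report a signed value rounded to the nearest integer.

The d⁶ electrons fill as t₂g⁶ eg⁰.
Orbital CFSE = 6(-0.4) + 0(0.6) = -2.4Δₒ = -2.4 × 18000 = -43200 cm⁻¹.

-43200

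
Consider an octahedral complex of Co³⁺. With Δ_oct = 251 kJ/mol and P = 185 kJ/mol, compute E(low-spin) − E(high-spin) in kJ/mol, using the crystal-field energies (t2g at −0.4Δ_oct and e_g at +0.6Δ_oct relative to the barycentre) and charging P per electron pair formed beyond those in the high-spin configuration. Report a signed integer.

Co sits in group 9; removing 3 electrons leaves Co³⁺ with 9 − 3 = 6 d electrons.
High-spin: t2g^4 e_g^2, CFSE = -0.4Δ_oct = -100 kJ/mol.
For low-spin the configuration is t2g^6 e_g^0: orbital energy -2.4 × 251 = -602 kJ/mol, and 2 additional pairs relative to high-spin add 370 kJ/mol, giving -232 kJ/mol.
Thus E(LS) − E(HS) = -132 kJ/mol.

-132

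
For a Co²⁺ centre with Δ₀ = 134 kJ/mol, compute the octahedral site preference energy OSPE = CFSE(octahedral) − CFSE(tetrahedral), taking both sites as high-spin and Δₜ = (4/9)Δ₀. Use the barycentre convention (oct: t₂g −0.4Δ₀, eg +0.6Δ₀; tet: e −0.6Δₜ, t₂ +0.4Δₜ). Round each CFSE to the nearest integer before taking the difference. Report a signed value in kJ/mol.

Co²⁺: group 9, so d-count = 9 − 2 = 7.
Octahedral (high-spin): t₂g⁵ eg², CFSE = 5(−0.4) + 2(+0.6) = -0.8Δ₀ = -0.8 × 134 = -107 kJ/mol.
Tetrahedral: e⁴ t₂³, CFSE = 4(−0.6) + 3(+0.4) = -1.2Δₜ = -1.2 × (4/9) × 134 = -71 kJ/mol.
Subtracting, OSPE = -107 − (-71) = -36 kJ/mol.

-36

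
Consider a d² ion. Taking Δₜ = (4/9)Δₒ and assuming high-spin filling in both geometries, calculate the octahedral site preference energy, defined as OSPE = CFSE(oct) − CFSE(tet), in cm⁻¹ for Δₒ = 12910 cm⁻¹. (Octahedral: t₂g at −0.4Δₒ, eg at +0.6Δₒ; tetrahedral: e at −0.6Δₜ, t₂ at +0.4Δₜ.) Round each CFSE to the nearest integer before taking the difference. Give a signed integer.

Octahedral high-spin t2g^2 e_g^0: CFSE = -0.8 × 12910 = -10328 cm⁻¹.
Tetrahedral e^2 t2^0 gives -1.2Δₜ = -1.2 × (4/9) × 12910 = -6885 cm⁻¹.
Subtracting, OSPE = -10328 − (-6885) = -3443 cm⁻¹.

-3443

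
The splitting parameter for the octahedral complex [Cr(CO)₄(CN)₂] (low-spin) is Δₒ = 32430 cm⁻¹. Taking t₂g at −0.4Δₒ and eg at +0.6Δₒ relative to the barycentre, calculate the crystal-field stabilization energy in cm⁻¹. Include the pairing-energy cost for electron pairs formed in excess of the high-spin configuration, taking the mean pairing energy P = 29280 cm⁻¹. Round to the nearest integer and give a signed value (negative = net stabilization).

Ligand charges: 4×(+0) from CO and 2×(-1) from CN⁻ sum to -2; with overall charge +0, Cr is +2.
Group 6 minus oxidation state +2 gives a d⁴ configuration for Cr²⁺.
The d⁴ electrons fill as t₂g⁴ eg⁰.
Orbital CFSE = 4(-0.4) + 0(0.6) = -1.6Δₒ = -1.6 × 32430 = -51888 cm⁻¹.
Pairing penalty: 1 pair vs 0 in the high-spin reference → 1 extra × P = 29280 cm⁻¹.
Combining: -51888 + 29280 = -22608 cm⁻¹.

-22608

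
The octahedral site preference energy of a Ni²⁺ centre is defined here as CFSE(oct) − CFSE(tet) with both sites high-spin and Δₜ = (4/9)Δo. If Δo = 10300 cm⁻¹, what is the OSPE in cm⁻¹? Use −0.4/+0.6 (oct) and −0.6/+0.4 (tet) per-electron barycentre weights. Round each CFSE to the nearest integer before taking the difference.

Ni²⁺: group 10, so d-count = 10 − 2 = 8.
Octahedral (high-spin): t2g^6 e_g^2, CFSE = 6(−0.4) + 2(+0.6) = -1.2Δo = -1.2 × 10300 = -12360 cm⁻¹.
Tetrahedral e^4 t2^4 gives -0.8Δₜ = -0.8 × (4/9) × 10300 = -3662 cm⁻¹.
OSPE = -12360 − (-3662) = -8698 cm⁻¹.

-8698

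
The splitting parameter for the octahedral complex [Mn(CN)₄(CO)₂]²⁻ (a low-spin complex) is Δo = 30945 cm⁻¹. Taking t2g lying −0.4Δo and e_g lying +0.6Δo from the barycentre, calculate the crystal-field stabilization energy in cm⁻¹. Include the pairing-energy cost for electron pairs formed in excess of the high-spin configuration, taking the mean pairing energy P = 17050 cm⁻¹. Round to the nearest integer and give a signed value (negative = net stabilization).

-27790

Ligand charges: 4×(-1) from CN⁻ and 2×(+0) from CO sum to -4; with overall charge -2, Mn is +2.
Mn is in group 7, so Mn²⁺ is d⁵ (7 − 2 = 5).
Electron filling gives t2g^5 e_g^0.
CFSE(orbital) = 5×(-0.4Δo) + 0×(0.6Δo) = -2.0Δo; with Δo = 30945 cm⁻¹ that is -61890 cm⁻¹.
High-spin d⁵ would be t2g^3 e_g^2 with 0 pairs; low-spin has 2, so 2 excess pairs cost +2P = +34100 cm⁻¹.
Net CFSE = -61890 + 34100 = -27790 cm⁻¹.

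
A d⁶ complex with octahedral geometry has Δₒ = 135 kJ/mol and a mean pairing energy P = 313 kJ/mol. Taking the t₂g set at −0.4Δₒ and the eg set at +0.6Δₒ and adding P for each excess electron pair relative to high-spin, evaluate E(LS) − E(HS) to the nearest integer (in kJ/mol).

356

High-spin d⁶ fills as t₂g⁴ eg² with CFSE 4(−0.4) + 2(+0.6) = -0.4Δₒ = -54 kJ/mol.
Low-spin t₂g⁶ eg⁰ gives -2.4Δₒ = -324 kJ/mol, but forming 2 extra pairs costs 2P = 626 kJ/mol, so E(LS) = -324 + 626 = 302 kJ/mol.
Thus E(LS) − E(HS) = 356 kJ/mol.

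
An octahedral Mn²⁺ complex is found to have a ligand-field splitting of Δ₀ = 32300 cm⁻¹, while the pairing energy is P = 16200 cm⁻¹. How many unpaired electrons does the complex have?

Mn sits in group 7; removing 2 electrons leaves Mn²⁺ with 7 − 2 = 5 d electrons.
Here Δ₀ > P (32300 > 16200), so the low-spin state is favoured.
Filling d⁵ accordingly: t₂g⁵ eg⁰.
Unpaired electrons: 1.

1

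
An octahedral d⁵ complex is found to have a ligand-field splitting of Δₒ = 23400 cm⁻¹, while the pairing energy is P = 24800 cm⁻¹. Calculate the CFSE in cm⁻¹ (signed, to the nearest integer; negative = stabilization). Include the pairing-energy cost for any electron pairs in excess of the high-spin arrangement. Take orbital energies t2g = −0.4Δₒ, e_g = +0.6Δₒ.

With Δₒ < P the complex is high-spin.
Filling d⁵ accordingly: t2g^3 e_g^2.
Orbital CFSE = 0.0Δₒ = 0.0 × 23400 = 0 cm⁻¹.
High-spin has no excess pairs, so no pairing correction applies.

0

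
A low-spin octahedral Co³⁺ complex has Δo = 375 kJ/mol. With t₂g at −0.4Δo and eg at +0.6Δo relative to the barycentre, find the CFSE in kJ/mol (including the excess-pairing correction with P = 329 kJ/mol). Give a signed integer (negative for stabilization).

-242

Co is in group 9, so Co³⁺ is d⁶ (9 − 3 = 6).
The d⁶ electrons fill as t₂g⁶ eg⁰.
Orbital CFSE = 6(-0.4) + 0(0.6) = -2.4Δo = -2.4 × 375 = -900 kJ/mol.
Relative to high-spin t₂g⁴ eg² (1 paired), the low-spin configuration has 2 additional pairs, contributing +2 × 329 = +658 kJ/mol.
Combining: -900 + 658 = -242 kJ/mol.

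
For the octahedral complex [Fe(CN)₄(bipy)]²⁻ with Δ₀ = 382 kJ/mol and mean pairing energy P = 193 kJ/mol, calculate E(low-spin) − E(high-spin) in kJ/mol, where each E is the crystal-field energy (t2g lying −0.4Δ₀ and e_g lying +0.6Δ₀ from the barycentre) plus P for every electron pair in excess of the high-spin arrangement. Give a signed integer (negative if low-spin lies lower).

Ligand charges: 4×(-1) from CN⁻ and 1×(+0) from bipy sum to -4; with overall charge -2, Fe is +2.
Fe²⁺: group 8, so d-count = 8 − 2 = 6.
High-spin: t2g^4 e_g^2, CFSE = -0.4Δ₀ = -153 kJ/mol.
For low-spin the configuration is t2g^6 e_g^0: orbital energy -2.4 × 382 = -917 kJ/mol, and 2 additional pairs relative to high-spin add 386 kJ/mol, giving -531 kJ/mol.
Thus E(LS) − E(HS) = -378 kJ/mol.

-378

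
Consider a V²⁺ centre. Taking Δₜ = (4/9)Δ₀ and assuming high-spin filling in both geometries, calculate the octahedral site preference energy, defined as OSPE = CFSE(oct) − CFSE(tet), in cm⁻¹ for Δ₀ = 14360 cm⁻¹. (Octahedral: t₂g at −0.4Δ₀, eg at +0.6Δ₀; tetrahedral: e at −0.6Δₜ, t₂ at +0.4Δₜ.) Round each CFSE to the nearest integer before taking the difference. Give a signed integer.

-12126

Group 5 minus oxidation state +2 gives a d³ configuration for V²⁺.
Octahedral (high-spin): t₂g³ eg⁰, CFSE = 3(−0.4) + 0(+0.6) = -1.2Δ₀ = -1.2 × 14360 = -17232 cm⁻¹.
Tetrahedral e² t₂¹ gives -0.8Δₜ = -0.8 × (4/9) × 14360 = -5106 cm⁻¹.
OSPE = -17232 − (-5106) = -12126 cm⁻¹.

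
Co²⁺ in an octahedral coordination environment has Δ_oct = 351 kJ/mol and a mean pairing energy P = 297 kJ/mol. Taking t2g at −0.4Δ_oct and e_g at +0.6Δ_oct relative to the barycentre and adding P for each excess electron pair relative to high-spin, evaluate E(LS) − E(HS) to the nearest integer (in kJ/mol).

-54

Group 9 minus oxidation state +2 gives a d⁷ configuration for Co²⁺.
High-spin d⁷ fills as t2g^5 e_g^2 with CFSE 5(−0.4) + 2(+0.6) = -0.8Δ_oct = -281 kJ/mol.
Low-spin t2g^6 e_g^1 gives -1.8Δ_oct = -632 kJ/mol, but forming 1 extra pair costs 1P = 297 kJ/mol, so E(LS) = -632 + 297 = -335 kJ/mol.
The difference is -335 − (-281) = -54 kJ/mol, so low-spin lies lower.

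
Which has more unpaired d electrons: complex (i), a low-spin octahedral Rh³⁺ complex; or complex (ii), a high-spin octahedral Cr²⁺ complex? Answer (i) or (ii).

(i): Rh is in group 9, so Rh³⁺ is d⁶ (9 − 3 = 6); t2g^6 e_g^0 → 0 unpaired.
(ii): Group 6 minus oxidation state +2 gives a d⁴ configuration for Cr²⁺; t₂g³ eg¹ → 4 unpaired.
So (ii) has more unpaired electrons.

(ii)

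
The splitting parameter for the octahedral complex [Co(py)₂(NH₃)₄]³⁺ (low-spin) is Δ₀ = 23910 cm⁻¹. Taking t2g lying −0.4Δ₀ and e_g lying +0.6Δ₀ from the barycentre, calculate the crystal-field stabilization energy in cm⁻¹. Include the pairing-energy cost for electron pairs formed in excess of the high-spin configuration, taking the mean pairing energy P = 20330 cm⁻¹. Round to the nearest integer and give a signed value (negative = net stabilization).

Ligand charges: 2×(+0) from py and 4×(+0) from NH₃ sum to +0; with overall charge +3, Co is +3.
Co is in group 9, so Co³⁺ is d⁶ (9 − 3 = 6).
The d⁶ electrons fill as t2g^6 e_g^0.
The orbital stabilization is -2.4Δ₀ = -2.4 × 23910 = -57384 cm⁻¹.
Relative to high-spin t2g^4 e_g^2 (1 paired), the low-spin configuration has 2 additional pairs, contributing +2 × 20330 = +40660 cm⁻¹.
Net CFSE = -57384 + 40660 = -16724 cm⁻¹.

-16724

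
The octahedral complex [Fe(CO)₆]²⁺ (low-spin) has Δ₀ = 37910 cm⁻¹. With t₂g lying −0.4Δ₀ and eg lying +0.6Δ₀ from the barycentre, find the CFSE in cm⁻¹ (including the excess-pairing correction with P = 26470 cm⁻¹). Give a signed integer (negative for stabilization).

CO is neutral, so the +2 overall charge sits on Fe: oxidation state +2.
Fe sits in group 8; removing 2 electrons leaves Fe²⁺ with 8 − 2 = 6 d electrons.
Configuration: t₂g⁶ eg⁰.
The orbital stabilization is -2.4Δ₀ = -2.4 × 37910 = -90984 cm⁻¹.
Pairing penalty: 3 pairs vs 1 in the high-spin reference → 2 extra × P = 52940 cm⁻¹.
Overall CFSE = -90984 + 52940 = -38044 cm⁻¹.

-38044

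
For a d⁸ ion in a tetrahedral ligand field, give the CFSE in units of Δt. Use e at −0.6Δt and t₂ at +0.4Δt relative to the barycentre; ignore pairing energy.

With tetrahedral geometry the complex is necessarily high-spin.
Configuration: e⁴ t₂⁴.
CFSE = 4(-0.6Δt) + 4(0.4Δt) = -2.4Δt + 1.6Δt = -0.8Δt.

-0.8 Δt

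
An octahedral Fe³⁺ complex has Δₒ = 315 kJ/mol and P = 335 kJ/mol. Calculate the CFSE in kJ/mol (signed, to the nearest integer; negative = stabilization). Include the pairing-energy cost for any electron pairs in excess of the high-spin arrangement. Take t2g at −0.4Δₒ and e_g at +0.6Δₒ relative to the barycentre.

0

Fe³⁺: group 8, so d-count = 8 − 3 = 5.
With Δₒ < P the complex is high-spin.
Configuration: t2g^3 e_g^2.
Orbital CFSE = 0.0Δₒ = 0.0 × 315 = 0 kJ/mol.
High-spin has no excess pairs, so no pairing correction applies.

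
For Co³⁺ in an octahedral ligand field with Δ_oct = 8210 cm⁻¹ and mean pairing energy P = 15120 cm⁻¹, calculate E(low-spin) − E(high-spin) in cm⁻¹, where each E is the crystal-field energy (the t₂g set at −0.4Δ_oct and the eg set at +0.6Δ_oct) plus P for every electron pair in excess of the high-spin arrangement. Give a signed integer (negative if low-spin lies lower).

Group 9 minus oxidation state +3 gives a d⁶ configuration for Co³⁺.
High-spin d⁶ fills as t₂g⁴ eg² with CFSE 4(−0.4) + 2(+0.6) = -0.4Δ_oct = -3284 cm⁻¹.
For low-spin the configuration is t₂g⁶ eg⁰: orbital energy -2.4 × 8210 = -19704 cm⁻¹, and 2 additional pairs relative to high-spin add 30240 cm⁻¹, giving 10536 cm⁻¹.
E(LS) − E(HS) = 10536 − (-3284) = 13820 cm⁻¹.

13820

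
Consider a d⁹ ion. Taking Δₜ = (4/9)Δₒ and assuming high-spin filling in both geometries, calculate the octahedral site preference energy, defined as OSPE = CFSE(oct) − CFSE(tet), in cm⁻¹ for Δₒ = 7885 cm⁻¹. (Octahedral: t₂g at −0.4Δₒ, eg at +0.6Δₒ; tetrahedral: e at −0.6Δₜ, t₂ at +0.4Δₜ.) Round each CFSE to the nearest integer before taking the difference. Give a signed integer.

-3329

In an octahedral site d⁹ (HS) is t₂g⁶ eg³, giving CFSE(oct) = -0.6Δₒ = -4731 cm⁻¹.
Tetrahedral: e⁴ t₂⁵, CFSE = 4(−0.6) + 5(+0.4) = -0.4Δₜ = -0.4 × (4/9) × 7885 = -1402 cm⁻¹.
Subtracting, OSPE = -4731 − (-1402) = -3329 cm⁻¹.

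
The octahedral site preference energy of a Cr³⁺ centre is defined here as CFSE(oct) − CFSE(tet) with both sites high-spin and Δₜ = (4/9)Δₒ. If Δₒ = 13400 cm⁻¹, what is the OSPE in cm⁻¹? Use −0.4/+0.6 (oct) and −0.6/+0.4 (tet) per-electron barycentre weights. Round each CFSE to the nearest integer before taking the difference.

Cr is in group 6, so Cr³⁺ is d³ (6 − 3 = 3).
Octahedral (high-spin): t₂g³ eg⁰, CFSE = 3(−0.4) + 0(+0.6) = -1.2Δₒ = -1.2 × 13400 = -16080 cm⁻¹.
Tetrahedral e² t₂¹ gives -0.8Δₜ = -0.8 × (4/9) × 13400 = -4764 cm⁻¹.
OSPE = CFSE(oct) − CFSE(tet) = -16080 − (-4764) = -11316 cm⁻¹.

-11316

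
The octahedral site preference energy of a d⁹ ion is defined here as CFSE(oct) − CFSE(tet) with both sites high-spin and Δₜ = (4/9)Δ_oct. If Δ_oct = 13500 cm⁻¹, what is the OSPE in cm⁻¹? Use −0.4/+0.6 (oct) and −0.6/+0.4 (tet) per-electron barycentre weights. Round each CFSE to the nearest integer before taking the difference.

Octahedral high-spin t2g^6 e_g^3: CFSE = -0.6 × 13500 = -8100 cm⁻¹.
Tetrahedral: e^4 t2^5, CFSE = 4(−0.6) + 5(+0.4) = -0.4Δₜ = -0.4 × (4/9) × 13500 = -2400 cm⁻¹.
Subtracting, OSPE = -8100 − (-2400) = -5700 cm⁻¹.

-5700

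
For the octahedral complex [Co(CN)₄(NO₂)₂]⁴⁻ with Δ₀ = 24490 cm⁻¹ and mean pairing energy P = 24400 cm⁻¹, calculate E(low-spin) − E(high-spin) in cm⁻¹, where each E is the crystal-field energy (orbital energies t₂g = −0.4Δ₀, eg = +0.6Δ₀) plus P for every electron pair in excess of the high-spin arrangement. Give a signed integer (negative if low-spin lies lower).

Ligand charges: 4×(-1) from CN⁻ and 2×(-1) from NO₂⁻ sum to -6; with overall charge -4, Co is +2.
Co²⁺: group 9, so d-count = 9 − 2 = 7.
High-spin: t₂g⁵ eg², CFSE = -0.8Δ₀ = -19592 cm⁻¹.
Low-spin t₂g⁶ eg¹ gives -1.8Δ₀ = -44082 cm⁻¹, but forming 1 extra pair costs 1P = 24400 cm⁻¹, so E(LS) = -44082 + 24400 = -19682 cm⁻¹.
E(LS) − E(HS) = -19682 − (-19592) = -90 cm⁻¹.

-90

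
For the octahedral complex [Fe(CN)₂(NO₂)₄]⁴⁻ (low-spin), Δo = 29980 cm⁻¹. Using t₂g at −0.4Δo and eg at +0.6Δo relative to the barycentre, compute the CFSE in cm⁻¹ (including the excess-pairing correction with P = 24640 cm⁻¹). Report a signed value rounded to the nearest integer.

-22672

Ligand charges: 2×(-1) from CN⁻ and 4×(-1) from NO₂⁻ sum to -6; with overall charge -4, Fe is +2.
Fe sits in group 8; removing 2 electrons leaves Fe²⁺ with 8 − 2 = 6 d electrons.
Configuration: t₂g⁶ eg⁰.
The orbital stabilization is -2.4Δo = -2.4 × 29980 = -71952 cm⁻¹.
Relative to high-spin t₂g⁴ eg² (1 paired), the low-spin configuration has 2 additional pairs, contributing +2 × 24640 = +49280 cm⁻¹.
Combining: -71952 + 49280 = -22672 cm⁻¹.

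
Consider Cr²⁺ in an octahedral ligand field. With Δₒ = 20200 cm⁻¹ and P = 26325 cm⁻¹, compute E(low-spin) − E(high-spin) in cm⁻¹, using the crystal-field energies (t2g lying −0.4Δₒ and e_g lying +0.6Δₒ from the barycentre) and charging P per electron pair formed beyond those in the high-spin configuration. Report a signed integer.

6125

Cr²⁺: group 6, so d-count = 6 − 2 = 4.
High-spin d⁴ fills as t2g^3 e_g^1 with CFSE 3(−0.4) + 1(+0.6) = -0.6Δₒ = -12120 cm⁻¹.
Low-spin: t2g^4 e_g^0, orbital CFSE = -1.6Δₒ = -32320 cm⁻¹; plus 1 excess pair × P = +26325 cm⁻¹; total -5995 cm⁻¹.
E(LS) − E(HS) = -5995 − (-12120) = 6125 cm⁻¹.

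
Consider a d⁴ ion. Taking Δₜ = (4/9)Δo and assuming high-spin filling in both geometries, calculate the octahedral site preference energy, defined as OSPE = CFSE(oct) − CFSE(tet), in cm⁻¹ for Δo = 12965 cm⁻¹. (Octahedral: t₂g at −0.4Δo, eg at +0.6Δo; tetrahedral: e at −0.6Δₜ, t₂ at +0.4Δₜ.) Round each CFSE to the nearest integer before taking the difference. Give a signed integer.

-5474

Octahedral high-spin t₂g³ eg¹: CFSE = -0.6 × 12965 = -7779 cm⁻¹.
In a tetrahedral site the filling is e² t₂²: CFSE(tet) = -0.4Δₜ = -0.4 × (4/9)(12965) = -2305 cm⁻¹.
OSPE = -7779 − (-2305) = -5474 cm⁻¹.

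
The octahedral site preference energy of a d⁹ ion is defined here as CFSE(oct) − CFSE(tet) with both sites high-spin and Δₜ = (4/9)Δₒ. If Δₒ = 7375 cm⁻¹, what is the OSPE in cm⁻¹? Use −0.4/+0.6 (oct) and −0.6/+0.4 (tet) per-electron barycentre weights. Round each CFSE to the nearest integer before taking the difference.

-3114

Octahedral (high-spin): t2g^6 e_g^3, CFSE = 6(−0.4) + 3(+0.6) = -0.6Δₒ = -0.6 × 7375 = -4425 cm⁻¹.
Tetrahedral: e^4 t2^5, CFSE = 4(−0.6) + 5(+0.4) = -0.4Δₜ = -0.4 × (4/9) × 7375 = -1311 cm⁻¹.
OSPE = -4425 − (-1311) = -3114 cm⁻¹.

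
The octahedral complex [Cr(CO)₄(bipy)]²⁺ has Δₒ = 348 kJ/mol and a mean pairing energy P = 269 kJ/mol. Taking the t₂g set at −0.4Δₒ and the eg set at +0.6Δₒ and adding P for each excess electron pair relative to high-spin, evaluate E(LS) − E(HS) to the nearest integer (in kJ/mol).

-79

Ligand charges: 4×(+0) from CO and 1×(+0) from bipy sum to +0; with overall charge +2, Cr is +2.
Group 6 minus oxidation state +2 gives a d⁴ configuration for Cr²⁺.
High-spin d⁴ fills as t₂g³ eg¹ with CFSE 3(−0.4) + 1(+0.6) = -0.6Δₒ = -209 kJ/mol.
For low-spin the configuration is t₂g⁴ eg⁰: orbital energy -1.6 × 348 = -557 kJ/mol, and 1 additional pair relative to high-spin adds 269 kJ/mol, giving -288 kJ/mol.
E(LS) − E(HS) = -288 − (-209) = -79 kJ/mol.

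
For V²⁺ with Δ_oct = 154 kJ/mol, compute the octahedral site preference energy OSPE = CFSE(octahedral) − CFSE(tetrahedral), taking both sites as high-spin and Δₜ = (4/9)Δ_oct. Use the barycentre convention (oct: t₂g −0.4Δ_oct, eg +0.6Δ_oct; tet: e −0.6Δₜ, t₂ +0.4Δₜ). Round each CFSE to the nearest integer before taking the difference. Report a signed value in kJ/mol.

-130

V sits in group 5; removing 2 electrons leaves V²⁺ with 5 − 2 = 3 d electrons.
Octahedral (high-spin): t2g^3 e_g^0, CFSE = 3(−0.4) + 0(+0.6) = -1.2Δ_oct = -1.2 × 154 = -185 kJ/mol.
Tetrahedral e^2 t2^1 gives -0.8Δₜ = -0.8 × (4/9) × 154 = -55 kJ/mol.
Subtracting, OSPE = -185 − (-55) = -130 kJ/mol.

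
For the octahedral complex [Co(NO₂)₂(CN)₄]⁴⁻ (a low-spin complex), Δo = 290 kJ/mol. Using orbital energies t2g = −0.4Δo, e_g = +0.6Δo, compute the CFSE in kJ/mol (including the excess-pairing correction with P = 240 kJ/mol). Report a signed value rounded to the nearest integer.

-282

Ligand charges: 2×(-1) from NO₂⁻ and 4×(-1) from CN⁻ sum to -6; with overall charge -4, Co is +2.
Group 9 minus oxidation state +2 gives a d⁷ configuration for Co²⁺.
The d⁷ electrons fill as t2g^6 e_g^1.
The orbital stabilization is -1.8Δo = -1.8 × 290 = -522 kJ/mol.
Relative to high-spin t2g^5 e_g^2 (2 paired), the low-spin configuration has 1 additional pair, contributing +1 × 240 = +240 kJ/mol.
Combining: -522 + 240 = -282 kJ/mol.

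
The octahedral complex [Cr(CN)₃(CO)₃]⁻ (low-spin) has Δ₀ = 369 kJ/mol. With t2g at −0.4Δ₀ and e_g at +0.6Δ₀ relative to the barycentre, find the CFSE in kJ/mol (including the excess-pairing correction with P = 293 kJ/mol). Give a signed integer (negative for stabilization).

Ligand charges: 3×(-1) from CN⁻ and 3×(+0) from CO sum to -3; with overall charge -1, Cr is +2.
Cr²⁺: group 6, so d-count = 6 − 2 = 4.
The d⁴ electrons fill as t2g^4 e_g^0.
The orbital stabilization is -1.6Δ₀ = -1.6 × 369 = -590 kJ/mol.
Pairing penalty: 1 pair vs 0 in the high-spin reference → 1 extra × P = 293 kJ/mol.
Combining: -590 + 293 = -297 kJ/mol.

-297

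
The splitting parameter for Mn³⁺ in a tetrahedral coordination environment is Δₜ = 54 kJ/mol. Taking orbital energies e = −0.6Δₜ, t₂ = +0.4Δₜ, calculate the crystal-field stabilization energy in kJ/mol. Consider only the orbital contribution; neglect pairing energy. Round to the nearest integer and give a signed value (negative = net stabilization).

Group 7 minus oxidation state +3 gives a d⁴ configuration for Mn³⁺.
Tetrahedral splitting is small, so the complex is high-spin.
The d⁴ electrons fill as e² t₂².
CFSE(orbital) = 2×(-0.6Δₜ) + 2×(0.4Δₜ) = -0.4Δₜ; with Δₜ = 54 kJ/mol that is -22 kJ/mol.

-22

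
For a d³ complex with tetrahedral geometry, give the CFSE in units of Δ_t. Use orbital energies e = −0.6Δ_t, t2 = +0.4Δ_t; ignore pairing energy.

-0.8 Δ_t

With tetrahedral geometry the complex is necessarily high-spin.
Configuration: e^2 t2^1.
CFSE = 2(-0.6Δ_t) + 1(0.4Δ_t) = -1.2Δ_t + 0.4Δ_t = -0.8Δ_t.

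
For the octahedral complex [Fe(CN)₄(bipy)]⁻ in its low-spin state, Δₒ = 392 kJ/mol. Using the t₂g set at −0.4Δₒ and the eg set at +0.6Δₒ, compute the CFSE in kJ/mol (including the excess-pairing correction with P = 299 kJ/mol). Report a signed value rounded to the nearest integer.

-186

Ligand charges: 4×(-1) from CN⁻ and 1×(+0) from bipy sum to -4; with overall charge -1, Fe is +3.
Fe is in group 8, so Fe³⁺ is d⁵ (8 − 3 = 5).
Configuration: t₂g⁵ eg⁰.
Orbital CFSE = 5(-0.4) + 0(0.6) = -2.0Δₒ = -2.0 × 392 = -784 kJ/mol.
Relative to high-spin t₂g³ eg² (0 paired), the low-spin configuration has 2 additional pairs, contributing +2 × 299 = +598 kJ/mol.
Combining: -784 + 598 = -186 kJ/mol.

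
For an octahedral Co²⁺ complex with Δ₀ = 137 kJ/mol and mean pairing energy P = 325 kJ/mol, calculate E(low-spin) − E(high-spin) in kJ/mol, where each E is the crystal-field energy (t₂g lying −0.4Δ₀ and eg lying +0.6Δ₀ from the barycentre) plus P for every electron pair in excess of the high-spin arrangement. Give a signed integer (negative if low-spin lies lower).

Co²⁺: group 9, so d-count = 9 − 2 = 7.
High-spin: t₂g⁵ eg², CFSE = -0.8Δ₀ = -110 kJ/mol.
For low-spin the configuration is t₂g⁶ eg¹: orbital energy -1.8 × 137 = -247 kJ/mol, and 1 additional pair relative to high-spin adds 325 kJ/mol, giving 78 kJ/mol.
The difference is 78 − (-110) = 188 kJ/mol, so high-spin lies lower.

188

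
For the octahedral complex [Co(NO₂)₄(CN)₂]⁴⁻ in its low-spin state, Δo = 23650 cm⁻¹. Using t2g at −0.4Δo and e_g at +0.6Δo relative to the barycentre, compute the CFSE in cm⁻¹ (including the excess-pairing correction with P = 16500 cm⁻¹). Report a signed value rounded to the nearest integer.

Ligand charges: 4×(-1) from NO₂⁻ and 2×(-1) from CN⁻ sum to -6; with overall charge -4, Co is +2.
Co sits in group 9; removing 2 electrons leaves Co²⁺ with 9 − 2 = 7 d electrons.
Electron filling gives t2g^6 e_g^1.
CFSE(orbital) = 6×(-0.4Δo) + 1×(0.6Δo) = -1.8Δo; with Δo = 23650 cm⁻¹ that is -42570 cm⁻¹.
Relative to high-spin t2g^5 e_g^2 (2 paired), the low-spin configuration has 1 additional pair, contributing +1 × 16500 = +16500 cm⁻¹.
Net CFSE = -42570 + 16500 = -26070 cm⁻¹.

-26070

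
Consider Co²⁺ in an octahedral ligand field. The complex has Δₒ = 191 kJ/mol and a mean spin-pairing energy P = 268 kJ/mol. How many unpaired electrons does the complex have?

Co²⁺: group 9, so d-count = 9 − 2 = 7.
Δₒ < P, so pairing is avoided: the ground state is high-spin.
Filling d⁷ accordingly: t₂g⁵ eg².
Unpaired electrons: 3.

3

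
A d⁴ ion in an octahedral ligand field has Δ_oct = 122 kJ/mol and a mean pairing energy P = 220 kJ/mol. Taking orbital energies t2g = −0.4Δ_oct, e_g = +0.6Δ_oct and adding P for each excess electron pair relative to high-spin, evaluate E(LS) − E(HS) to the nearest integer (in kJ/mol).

98

In the high-spin limit (t2g^3 e_g^1) the orbital term is -0.6Δ_oct = -73 kJ/mol, with no excess pairing.
For low-spin the configuration is t2g^4 e_g^0: orbital energy -1.6 × 122 = -195 kJ/mol, and 1 additional pair relative to high-spin adds 220 kJ/mol, giving 25 kJ/mol.
E(LS) − E(HS) = 25 − (-73) = 98 kJ/mol.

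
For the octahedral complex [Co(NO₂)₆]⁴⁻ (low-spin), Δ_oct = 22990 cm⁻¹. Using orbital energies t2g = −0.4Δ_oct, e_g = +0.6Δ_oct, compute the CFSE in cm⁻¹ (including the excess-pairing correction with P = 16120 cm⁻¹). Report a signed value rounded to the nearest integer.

-25262

Each NO₂⁻ contributes -1; 6 × (-1) = -6. With overall charge -4, Co is in the +2 oxidation state.
Co is in group 9, so Co²⁺ is d⁷ (9 − 2 = 7).
Electron filling gives t2g^6 e_g^1.
Orbital CFSE = 6(-0.4) + 1(0.6) = -1.8Δ_oct = -1.8 × 22990 = -41382 cm⁻¹.
Pairing penalty: 3 pairs vs 2 in the high-spin reference → 1 extra × P = 16120 cm⁻¹.
Combining: -41382 + 16120 = -25262 cm⁻¹.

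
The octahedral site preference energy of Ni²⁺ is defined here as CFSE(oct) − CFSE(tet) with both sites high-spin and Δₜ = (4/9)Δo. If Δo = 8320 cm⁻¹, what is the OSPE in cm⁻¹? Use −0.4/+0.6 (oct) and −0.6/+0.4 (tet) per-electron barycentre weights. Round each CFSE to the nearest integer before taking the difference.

Ni is in group 10, so Ni²⁺ is d⁸ (10 − 2 = 8).
In an octahedral site d⁸ (HS) is t₂g⁶ eg², giving CFSE(oct) = -1.2Δo = -9984 cm⁻¹.
In a tetrahedral site the filling is e⁴ t₂⁴: CFSE(tet) = -0.8Δₜ = -0.8 × (4/9)(8320) = -2958 cm⁻¹.
Subtracting, OSPE = -9984 − (-2958) = -7026 cm⁻¹.

-7026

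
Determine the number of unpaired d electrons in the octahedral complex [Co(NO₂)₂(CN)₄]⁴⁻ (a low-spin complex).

Ligand charges: 2×(-1) from NO₂⁻ and 4×(-1) from CN⁻ sum to -6; with overall charge -4, Co is +2.
Group 9 minus oxidation state +2 gives a d⁷ configuration for Co²⁺.
Configuration: t2g^6 e_g^1, giving 1 unpaired electron.

1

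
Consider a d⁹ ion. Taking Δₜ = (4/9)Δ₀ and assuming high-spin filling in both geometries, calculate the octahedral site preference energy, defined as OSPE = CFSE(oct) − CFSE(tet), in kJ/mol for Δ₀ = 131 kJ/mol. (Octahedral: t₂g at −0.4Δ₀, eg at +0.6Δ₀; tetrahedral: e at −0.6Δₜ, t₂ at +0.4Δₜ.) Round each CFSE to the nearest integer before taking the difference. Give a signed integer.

-56

Octahedral high-spin t2g^6 e_g^3: CFSE = -0.6 × 131 = -79 kJ/mol.
Tetrahedral e^4 t2^5 gives -0.4Δₜ = -0.4 × (4/9) × 131 = -23 kJ/mol.
OSPE = CFSE(oct) − CFSE(tet) = -79 − (-23) = -56 kJ/mol.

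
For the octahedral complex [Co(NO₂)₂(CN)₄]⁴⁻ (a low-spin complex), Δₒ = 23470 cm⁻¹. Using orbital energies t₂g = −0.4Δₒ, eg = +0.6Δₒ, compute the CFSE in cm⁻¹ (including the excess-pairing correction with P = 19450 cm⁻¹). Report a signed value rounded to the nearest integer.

Ligand charges: 2×(-1) from NO₂⁻ and 4×(-1) from CN⁻ sum to -6; with overall charge -4, Co is +2.
Co is in group 9, so Co²⁺ is d⁷ (9 − 2 = 7).
Electron filling gives t₂g⁶ eg¹.
The orbital stabilization is -1.8Δₒ = -1.8 × 23470 = -42246 cm⁻¹.
High-spin d⁷ would be t₂g⁵ eg² with 2 pairs; low-spin has 3, so 1 excess pair costs +1P = +19450 cm⁻¹.
Combining: -42246 + 19450 = -22796 cm⁻¹.

-22796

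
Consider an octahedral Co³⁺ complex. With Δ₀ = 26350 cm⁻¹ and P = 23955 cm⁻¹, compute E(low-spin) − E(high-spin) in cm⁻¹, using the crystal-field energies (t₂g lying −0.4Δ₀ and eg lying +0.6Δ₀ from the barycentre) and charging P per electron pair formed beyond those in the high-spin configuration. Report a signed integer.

Co is in group 9, so Co³⁺ is d⁶ (9 − 3 = 6).
In the high-spin limit (t₂g⁴ eg²) the orbital term is -0.4Δ₀ = -10540 cm⁻¹, with no excess pairing.
Low-spin: t₂g⁶ eg⁰, orbital CFSE = -2.4Δ₀ = -63240 cm⁻¹; plus 2 excess pairs × P = +47910 cm⁻¹; total -15330 cm⁻¹.
The difference is -15330 − (-10540) = -4790 cm⁻¹, so low-spin lies lower.

-4790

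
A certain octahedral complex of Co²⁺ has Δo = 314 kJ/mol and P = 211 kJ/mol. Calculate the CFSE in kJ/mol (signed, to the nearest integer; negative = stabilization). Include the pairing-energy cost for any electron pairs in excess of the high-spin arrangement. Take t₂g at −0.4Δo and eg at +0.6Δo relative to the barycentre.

Co sits in group 9; removing 2 electrons leaves Co²⁺ with 9 − 2 = 7 d electrons.
Since Δo = 314 kJ/mol > P = 211 kJ/mol, the complex adopts the low-spin configuration.
Configuration: t₂g⁶ eg¹.
Orbital CFSE = -1.8Δo = -1.8 × 314 = -565 kJ/mol.
Excess pairs vs high-spin: 3 − 2 = 1; pairing cost = +211 kJ/mol.
Net CFSE = -565 + 211 = -354 kJ/mol.

-354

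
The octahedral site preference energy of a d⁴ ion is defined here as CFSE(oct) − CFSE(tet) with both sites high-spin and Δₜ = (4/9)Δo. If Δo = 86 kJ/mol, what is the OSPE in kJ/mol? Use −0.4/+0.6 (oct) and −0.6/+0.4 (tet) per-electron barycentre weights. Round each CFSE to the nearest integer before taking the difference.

-37

Octahedral high-spin t2g^3 e_g^1: CFSE = -0.6 × 86 = -52 kJ/mol.
In a tetrahedral site the filling is e^2 t2^2: CFSE(tet) = -0.4Δₜ = -0.4 × (4/9)(86) = -15 kJ/mol.
OSPE = CFSE(oct) − CFSE(tet) = -52 − (-15) = -37 kJ/mol.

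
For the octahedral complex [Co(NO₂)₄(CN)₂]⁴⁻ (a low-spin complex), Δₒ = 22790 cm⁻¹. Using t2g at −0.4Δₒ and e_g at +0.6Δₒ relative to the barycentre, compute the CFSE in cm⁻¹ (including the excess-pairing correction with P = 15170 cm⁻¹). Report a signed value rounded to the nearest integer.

-25852

Ligand charges: 4×(-1) from NO₂⁻ and 2×(-1) from CN⁻ sum to -6; with overall charge -4, Co is +2.
Co is in group 9, so Co²⁺ is d⁷ (9 − 2 = 7).
The d⁷ electrons fill as t2g^6 e_g^1.
CFSE(orbital) = 6×(-0.4Δₒ) + 1×(0.6Δₒ) = -1.8Δₒ; with Δₒ = 22790 cm⁻¹ that is -41022 cm⁻¹.
Pairing penalty: 3 pairs vs 2 in the high-spin reference → 1 extra × P = 15170 cm⁻¹.
Combining: -41022 + 15170 = -25852 cm⁻¹.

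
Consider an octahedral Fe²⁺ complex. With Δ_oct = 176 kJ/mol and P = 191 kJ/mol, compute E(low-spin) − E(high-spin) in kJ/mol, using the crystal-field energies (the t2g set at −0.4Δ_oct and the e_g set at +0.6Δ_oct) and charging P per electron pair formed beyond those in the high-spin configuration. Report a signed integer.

30

Fe sits in group 8; removing 2 electrons leaves Fe²⁺ with 8 − 2 = 6 d electrons.
High-spin: t2g^4 e_g^2, CFSE = -0.4Δ_oct = -70 kJ/mol.
Low-spin: t2g^6 e_g^0, orbital CFSE = -2.4Δ_oct = -422 kJ/mol; plus 2 excess pairs × P = +382 kJ/mol; total -40 kJ/mol.
E(LS) − E(HS) = -40 − (-70) = 30 kJ/mol.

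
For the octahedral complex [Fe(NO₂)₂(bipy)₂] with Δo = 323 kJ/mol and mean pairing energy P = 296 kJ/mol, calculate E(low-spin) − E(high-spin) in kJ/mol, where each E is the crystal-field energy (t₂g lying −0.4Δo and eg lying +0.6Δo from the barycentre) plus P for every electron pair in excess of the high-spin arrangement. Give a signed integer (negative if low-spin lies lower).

Ligand charges: 2×(-1) from NO₂⁻ and 2×(+0) from bipy sum to -2; with overall charge +0, Fe is +2.
Fe²⁺: group 8, so d-count = 8 − 2 = 6.
High-spin d⁶ fills as t₂g⁴ eg² with CFSE 4(−0.4) + 2(+0.6) = -0.4Δo = -129 kJ/mol.
Low-spin: t₂g⁶ eg⁰, orbital CFSE = -2.4Δo = -775 kJ/mol; plus 2 excess pairs × P = +592 kJ/mol; total -183 kJ/mol.
E(LS) − E(HS) = -183 − (-129) = -54 kJ/mol.

-54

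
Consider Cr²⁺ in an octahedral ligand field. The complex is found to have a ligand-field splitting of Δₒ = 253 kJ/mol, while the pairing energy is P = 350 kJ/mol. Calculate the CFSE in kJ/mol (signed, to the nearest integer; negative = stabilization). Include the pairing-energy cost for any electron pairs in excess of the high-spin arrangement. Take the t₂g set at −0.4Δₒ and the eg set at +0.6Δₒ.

Cr²⁺: group 6, so d-count = 6 − 2 = 4.
With Δₒ < P the complex is high-spin.
Configuration: t₂g³ eg¹.
Orbital CFSE = -0.6Δₒ = -0.6 × 253 = -152 kJ/mol.
High-spin has no excess pairs, so no pairing correction applies.

-152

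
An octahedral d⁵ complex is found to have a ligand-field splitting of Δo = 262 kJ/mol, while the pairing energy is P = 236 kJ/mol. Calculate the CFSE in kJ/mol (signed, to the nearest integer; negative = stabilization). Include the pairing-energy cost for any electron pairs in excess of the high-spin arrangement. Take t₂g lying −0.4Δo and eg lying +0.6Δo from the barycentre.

-52

Here Δo > P (262 > 236), so the low-spin state is favoured.
Configuration: t₂g⁵ eg⁰.
Orbital CFSE = -2.0Δo = -2.0 × 262 = -524 kJ/mol.
Excess pairs vs high-spin: 2 − 0 = 2; pairing cost = +472 kJ/mol.
Net CFSE = -524 + 472 = -52 kJ/mol.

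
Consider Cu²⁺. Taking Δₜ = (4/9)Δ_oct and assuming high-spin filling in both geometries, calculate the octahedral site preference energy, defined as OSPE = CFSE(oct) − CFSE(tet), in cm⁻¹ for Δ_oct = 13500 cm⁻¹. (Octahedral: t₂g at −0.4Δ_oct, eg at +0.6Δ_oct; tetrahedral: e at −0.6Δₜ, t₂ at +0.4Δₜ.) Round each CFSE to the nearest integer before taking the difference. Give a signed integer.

-5700

Cu is in group 11, so Cu²⁺ is d⁹ (11 − 2 = 9).
Octahedral high-spin t2g^6 e_g^3: CFSE = -0.6 × 13500 = -8100 cm⁻¹.
Tetrahedral: e^4 t2^5, CFSE = 4(−0.6) + 5(+0.4) = -0.4Δₜ = -0.4 × (4/9) × 13500 = -2400 cm⁻¹.
OSPE = CFSE(oct) − CFSE(tet) = -8100 − (-2400) = -5700 cm⁻¹.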